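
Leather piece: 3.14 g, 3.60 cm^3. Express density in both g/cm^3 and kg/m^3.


Density = 3.14 / 3.60 = 0.872 g/cm^3
Convert: 0.872 x 1000 = 872 kg/m^3


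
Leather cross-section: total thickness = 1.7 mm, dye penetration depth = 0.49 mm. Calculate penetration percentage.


Penetration% = 0.49 / 1.7 x 100
Penetration = 28.8%


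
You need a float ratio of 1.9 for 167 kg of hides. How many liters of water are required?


317.3 L

Water = hide weight x target ratio
Water = 167 x 1.9 = 317.3 L


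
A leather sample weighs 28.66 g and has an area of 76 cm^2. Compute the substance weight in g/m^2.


3771.1 g/m^2

Substance weight = mass / area x 10000
SW = 28.66 / 76 x 10000
SW = 3771.1 g/m^2


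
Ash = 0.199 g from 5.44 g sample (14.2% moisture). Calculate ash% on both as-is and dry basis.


As-is ash = 3.66%
Dry-basis ash = 4.26%

As-is ash% = 0.199 / 5.44 x 100 = 3.66%
Dry mass = 5.44 x (100 - 14.2) / 100 = 4.66752 g
Dry-basis ash% = 0.199 / 4.66752 x 100 = 4.26%


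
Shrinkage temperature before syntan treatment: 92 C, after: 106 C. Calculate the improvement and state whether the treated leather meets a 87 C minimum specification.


Improvement = 106 - 92 = 14 C
Spec check: 106 C >= 87 C? Yes


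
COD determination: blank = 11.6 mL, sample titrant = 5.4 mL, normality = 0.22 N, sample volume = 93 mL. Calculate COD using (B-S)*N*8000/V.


COD = (11.6 - 5.4) x 0.22 x 8000 / 93
COD = 6.2 x 0.22 x 8000 / 93
COD = 117.3 mg/L


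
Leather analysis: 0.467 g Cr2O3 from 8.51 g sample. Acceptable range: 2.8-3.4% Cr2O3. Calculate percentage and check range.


Cr2O3% = 0.467 / 8.51 x 100 = 5.49%
Acceptable range: 2.8 to 3.4%
Within range: No


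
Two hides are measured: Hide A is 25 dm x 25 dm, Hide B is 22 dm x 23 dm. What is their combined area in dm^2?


Hide A area = 25 x 25 = 625 dm^2
Hide B area = 22 x 23 = 506 dm^2
Total = 625 + 506 = 1131 dm^2


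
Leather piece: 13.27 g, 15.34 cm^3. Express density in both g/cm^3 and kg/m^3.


0.865 g/cm^3
865 kg/m^3

Density = 13.27 / 15.34 = 0.865 g/cm^3
Convert: 0.865 x 1000 = 865 kg/m^3


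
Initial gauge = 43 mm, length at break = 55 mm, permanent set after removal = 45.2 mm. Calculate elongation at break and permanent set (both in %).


Elongation at break = (55 - 43) / 43 x 100 = 27.9%
Permanent set = (45.2 - 43) / 43 x 100 = 5.1%


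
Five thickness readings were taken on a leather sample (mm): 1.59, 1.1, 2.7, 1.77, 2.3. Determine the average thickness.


Sum = 1.59 + 1.1 + 2.7 + 1.77 + 2.3 = 9.46
Average = 9.46 / 5 = 1.89 mm


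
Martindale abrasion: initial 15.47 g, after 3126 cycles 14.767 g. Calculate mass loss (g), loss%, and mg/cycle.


Loss = 15.47 - 14.767 = 0.703 g
Loss% = 0.703 / 15.47 x 100 = 4.54%
Rate = 0.703 / 3126 x 1000 = 0.225 mg/cycle


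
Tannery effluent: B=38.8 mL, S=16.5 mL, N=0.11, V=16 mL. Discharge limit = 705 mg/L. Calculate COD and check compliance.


COD = (38.8 - 16.5) x 0.11 x 8000 / 16 = 1226.5 mg/L
Limit: 705 mg/L
Compliant: No


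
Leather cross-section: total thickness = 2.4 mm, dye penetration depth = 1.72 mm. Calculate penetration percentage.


Penetration% = 1.72 / 2.4 x 100
Penetration = 71.7%


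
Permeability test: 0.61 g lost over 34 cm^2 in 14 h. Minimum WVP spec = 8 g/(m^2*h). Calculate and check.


WVP = 0.61 / (34 x 14) x 10000 = 12.82 g/(m^2*h)
Minimum: 8 g/(m^2*h)
Meets spec: Yes


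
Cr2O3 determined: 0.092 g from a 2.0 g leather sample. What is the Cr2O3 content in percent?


Cr2O3% = 0.092 / 2.0 x 100
Cr2O3% = 4.60%


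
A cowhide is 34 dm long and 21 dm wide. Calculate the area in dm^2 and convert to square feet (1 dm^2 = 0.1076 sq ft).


714 dm^2
76.83 sq ft


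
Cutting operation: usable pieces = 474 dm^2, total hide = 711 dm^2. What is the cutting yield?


Yield = usable / total x 100
Yield = 474 / 711 x 100 = 66.7%


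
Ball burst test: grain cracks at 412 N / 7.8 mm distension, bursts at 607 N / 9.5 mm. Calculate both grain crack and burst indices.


Crack index = 52.8 N/mm
Burst index = 63.9 N/mm

Crack index = 412 / 7.8 = 52.8 N/mm
Burst index = 607 / 9.5 = 63.9 N/mm


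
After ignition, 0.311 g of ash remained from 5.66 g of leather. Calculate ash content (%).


5.49%

Ash% = 0.311 / 5.66 x 100
Ash% = 5.49%


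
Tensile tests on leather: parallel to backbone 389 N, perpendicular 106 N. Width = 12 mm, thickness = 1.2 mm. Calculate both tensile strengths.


Area = 12 x 1.2 = 14.4 mm^2
TS (parallel) = 389 / 14.4 = 27.01 N/mm^2
TS (perpendicular) = 106 / 14.4 = 7.36 N/mm^2


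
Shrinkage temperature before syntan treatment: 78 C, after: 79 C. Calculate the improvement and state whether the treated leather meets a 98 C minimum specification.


Improvement = 1 C
Meets 98 C spec: No


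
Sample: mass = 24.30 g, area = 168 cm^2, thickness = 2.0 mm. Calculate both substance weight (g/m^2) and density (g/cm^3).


SW = 24.30 / 168 x 10000 = 1446.4 g/m^2
Volume = 168 x 2.0 / 10 = 33.60 cm^3
Density = 24.30 / 33.60 = 0.723 g/cm^3


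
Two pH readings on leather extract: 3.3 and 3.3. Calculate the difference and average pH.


Difference = 0.0
Average pH = 3.30

Difference = |3.3 - 3.3| = 0.0
Average = (3.3 + 3.3) / 2 = 3.30


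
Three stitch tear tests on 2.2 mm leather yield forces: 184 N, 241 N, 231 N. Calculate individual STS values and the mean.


STS1 = 83.6 N/mm
STS2 = 109.5 N/mm
STS3 = 105.0 N/mm
Mean = 99.4 N/mm

STS1 = 184 / 2.2 = 83.6 N/mm
STS2 = 241 / 2.2 = 109.5 N/mm
STS3 = 231 / 2.2 = 105.0 N/mm
Mean = (83.6 + 109.5 + 105.0) / 3 = 99.4 N/mm


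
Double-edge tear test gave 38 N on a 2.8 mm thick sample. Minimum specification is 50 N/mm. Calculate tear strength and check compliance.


Tear strength = 38 / 2.8 = 13.6 N/mm
Required minimum = 50 N/mm
Compliant: No


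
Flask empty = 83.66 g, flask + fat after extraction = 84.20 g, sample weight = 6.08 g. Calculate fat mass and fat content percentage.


Fat mass = 0.54 g
Fat content = 8.9%

Fat mass = 84.20 - 83.66 = 0.54 g
Fat% = 0.54 / 6.08 x 100 = 8.9%


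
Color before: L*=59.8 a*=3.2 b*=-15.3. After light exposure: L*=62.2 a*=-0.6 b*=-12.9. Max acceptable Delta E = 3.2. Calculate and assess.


dL = 2.4, da = -3.8, db = 2.4
dE = sqrt((2.4)^2 + (-3.8)^2 + (2.4)^2) = 5.10
Max = 3.2
Passes: No


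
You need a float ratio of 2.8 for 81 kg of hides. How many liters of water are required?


226.8 L

Water = hide weight x target ratio
Water = 81 x 2.8 = 226.8 L


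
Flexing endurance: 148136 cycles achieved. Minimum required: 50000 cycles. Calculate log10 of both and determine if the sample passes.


Achieved: log10 = 5.17
Required: log10 = 4.70
Passes: Yes

log10(148136) = 5.17
log10(50000) = 4.70
Passes: Yes


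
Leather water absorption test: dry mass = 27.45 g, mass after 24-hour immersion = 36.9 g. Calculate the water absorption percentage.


34.4%

Water absorbed = 36.9 - 27.45 = 9.45 g
WA% = 9.45 / 27.45 x 100 = 34.4%


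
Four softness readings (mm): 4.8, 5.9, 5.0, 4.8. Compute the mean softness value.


5.13 mm


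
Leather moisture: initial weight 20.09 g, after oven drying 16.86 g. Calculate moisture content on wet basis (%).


Moisture = 20.09 - 16.86 = 3.23 g
MC = 3.23 / 20.09 x 100 = 16.1%


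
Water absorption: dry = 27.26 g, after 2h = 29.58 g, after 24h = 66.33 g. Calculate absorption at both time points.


WA (2h) = (29.58 - 27.26) / 27.26 x 100 = 8.5%
WA (24h) = (66.33 - 27.26) / 27.26 x 100 = 143.3%


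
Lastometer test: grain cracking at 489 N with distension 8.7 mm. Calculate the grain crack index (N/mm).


56.2 N/mm


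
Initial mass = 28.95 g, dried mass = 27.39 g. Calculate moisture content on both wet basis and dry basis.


Moisture lost = 28.95 - 27.39 = 1.56 g
Wet basis MC = 1.56 / 28.95 x 100 = 5.4%
Dry basis MC = 1.56 / 27.39 x 100 = 5.7%


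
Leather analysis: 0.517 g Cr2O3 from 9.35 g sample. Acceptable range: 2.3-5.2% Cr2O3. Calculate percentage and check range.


Cr2O3 = 5.53%
Within range: No

Cr2O3% = 0.517 / 9.35 x 100 = 5.53%
Acceptable range: 2.3 to 5.2%
Within range: No


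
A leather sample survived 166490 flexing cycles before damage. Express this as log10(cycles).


log10(166490) = 5.22


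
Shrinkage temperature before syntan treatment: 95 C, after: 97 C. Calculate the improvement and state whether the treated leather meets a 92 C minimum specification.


Improvement = 2 C
Meets 92 C spec: Yes

Improvement = 97 - 95 = 2 C
Spec check: 97 C >= 92 C? Yes


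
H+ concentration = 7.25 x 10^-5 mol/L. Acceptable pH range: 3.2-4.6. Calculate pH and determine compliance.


pH = -log10(7.25 x 10^-5) = 4.14
Range: 3.2 to 4.6
Compliant: Yes


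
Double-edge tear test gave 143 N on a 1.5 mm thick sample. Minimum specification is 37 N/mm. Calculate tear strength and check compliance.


Tear strength = 95.3 N/mm
Compliant: Yes

Tear strength = 143 / 1.5 = 95.3 N/mm
Required minimum = 37 N/mm
Compliant: Yes


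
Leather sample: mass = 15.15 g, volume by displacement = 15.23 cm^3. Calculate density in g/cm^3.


0.995 g/cm^3

Density = mass / volume
Density = 15.15 / 15.23 = 0.995 g/cm^3


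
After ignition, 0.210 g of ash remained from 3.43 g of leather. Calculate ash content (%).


Ash% = 0.210 / 3.43 x 100
Ash% = 6.12%


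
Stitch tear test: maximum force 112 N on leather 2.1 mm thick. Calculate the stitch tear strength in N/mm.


53.3 N/mm

Stitch tear strength = force / thickness
STS = 112 / 2.1 = 53.3 N/mm


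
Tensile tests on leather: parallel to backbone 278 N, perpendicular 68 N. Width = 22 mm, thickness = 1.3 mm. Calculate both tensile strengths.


Area = 22 x 1.3 = 28.6 mm^2
TS (parallel) = 278 / 28.6 = 9.72 N/mm^2
TS (perpendicular) = 68 / 28.6 = 2.38 N/mm^2


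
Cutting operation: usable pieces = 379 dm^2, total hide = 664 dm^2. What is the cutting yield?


57.1%

Yield = usable / total x 100
Yield = 379 / 664 x 100 = 57.1%


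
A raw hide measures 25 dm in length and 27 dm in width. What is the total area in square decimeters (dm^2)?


675 dm^2


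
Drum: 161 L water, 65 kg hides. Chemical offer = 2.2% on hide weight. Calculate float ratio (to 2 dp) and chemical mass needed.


Float ratio = 2.48
Chemical needed = 1.43 kg

Float ratio = 161 / 65 = 2.48
Chemical = 65 x 2.2 / 100 = 1.43 kg


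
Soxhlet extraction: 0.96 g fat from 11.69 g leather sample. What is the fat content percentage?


Fat content = 0.96 / 11.69 x 100
Fat = 8.2%


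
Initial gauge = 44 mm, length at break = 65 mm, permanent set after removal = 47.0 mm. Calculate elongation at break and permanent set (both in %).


Elongation at break = (65 - 44) / 44 x 100 = 47.7%
Permanent set = (47.0 - 44) / 44 x 100 = 6.8%


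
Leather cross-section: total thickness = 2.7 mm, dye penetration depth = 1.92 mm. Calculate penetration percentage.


71.1%

Penetration% = 1.92 / 2.7 x 100
Penetration = 71.1%


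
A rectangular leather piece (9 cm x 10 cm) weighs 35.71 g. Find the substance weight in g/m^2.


3967.8 g/m^2

Area = 9 x 10 = 90 cm^2
SW = 35.71 / 90 x 10000 = 3967.8 g/m^2


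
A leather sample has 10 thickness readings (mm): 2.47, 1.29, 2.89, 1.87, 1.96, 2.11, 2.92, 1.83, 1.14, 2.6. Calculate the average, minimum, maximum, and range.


Average = 2.11 mm
Min = 1.14 mm
Max = 2.92 mm
Range = 1.78 mm

Sum = 21.08
Average = 21.08 / 10 = 2.11 mm
Minimum = 1.14 mm
Maximum = 2.92 mm
Range = 2.92 - 1.14 = 1.78 mm


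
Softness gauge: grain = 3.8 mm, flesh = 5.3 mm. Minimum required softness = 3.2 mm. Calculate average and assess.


Average = (3.8 + 5.3) / 2 = 4.55 mm
Minimum = 3.2 mm
Meets requirement: Yes


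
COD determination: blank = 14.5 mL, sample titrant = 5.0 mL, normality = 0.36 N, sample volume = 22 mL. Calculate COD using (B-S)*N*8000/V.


1243.6 mg/L

COD = (14.5 - 5.0) x 0.36 x 8000 / 22
COD = 9.5 x 0.36 x 8000 / 22
COD = 1243.6 mg/L


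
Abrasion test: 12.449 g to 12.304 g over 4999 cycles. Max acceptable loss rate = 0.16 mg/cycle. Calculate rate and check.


Rate = 0.029 mg/cycle
Passes: Yes

Loss = 12.449 - 12.304 = 0.145 g
Rate = 0.145 g / 4999 cycles x 1000 = 0.029 mg/cycle
Max = 0.16 mg/cycle
Passes: Yes


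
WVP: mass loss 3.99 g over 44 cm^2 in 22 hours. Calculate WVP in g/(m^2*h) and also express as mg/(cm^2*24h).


WVP = 3.99 / (44 x 22) x 10000 = 41.22 g/(m^2*h)
Mass loss in mg = 3.99 x 1000 = 3990 mg
Per cm^2 per 24h in mg: 3990 x 24 / (44 x 22) = 95760 / 968 = 98.93 mg/(cm^2*24h)


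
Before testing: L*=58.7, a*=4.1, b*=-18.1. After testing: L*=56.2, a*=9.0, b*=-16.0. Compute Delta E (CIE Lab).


Delta E = 5.89


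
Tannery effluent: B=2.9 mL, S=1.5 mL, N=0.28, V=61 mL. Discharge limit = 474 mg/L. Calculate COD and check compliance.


COD = (2.9 - 1.5) x 0.28 x 8000 / 61 = 51.4 mg/L
Limit: 474 mg/L
Compliant: Yes


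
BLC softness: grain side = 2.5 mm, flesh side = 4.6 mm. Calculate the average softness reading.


Average = (2.5 + 4.6) / 2
Average = 3.55 mm


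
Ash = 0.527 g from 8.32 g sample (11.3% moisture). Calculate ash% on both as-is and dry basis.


As-is ash% = 0.527 / 8.32 x 100 = 6.33%
Dry mass = 8.32 x (100 - 11.3) / 100 = 7.37984 g
Dry-basis ash% = 0.527 / 7.37984 x 100 = 7.14%


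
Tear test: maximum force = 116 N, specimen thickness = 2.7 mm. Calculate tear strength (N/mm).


Tear strength = force / thickness
Tear = 116 / 2.7 = 43.0 N/mm


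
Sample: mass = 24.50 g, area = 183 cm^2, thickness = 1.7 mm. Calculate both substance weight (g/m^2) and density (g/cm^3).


Substance weight = 1338.8 g/m^2
Density = 0.788 g/cm^3

SW = 24.50 / 183 x 10000 = 1338.8 g/m^2
Volume = 183 x 1.7 / 10 = 31.11 cm^3
Density = 24.50 / 31.11 = 0.788 g/cm^3


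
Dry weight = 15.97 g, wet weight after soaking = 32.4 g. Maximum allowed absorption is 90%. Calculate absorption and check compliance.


Absorption = 102.9%
Compliant: No

WA = (32.4 - 15.97) / 15.97 x 100 = 102.9%
Maximum allowed: 90%
Compliant: No


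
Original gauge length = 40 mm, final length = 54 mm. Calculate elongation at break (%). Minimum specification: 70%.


Extension = 54 - 40 = 14 mm
Elongation = 14 / 40 x 100 = 35.0%
Minimum required: 70%
Meets specification: No


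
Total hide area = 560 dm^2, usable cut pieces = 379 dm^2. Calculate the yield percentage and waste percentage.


Yield = 379 / 560 x 100 = 67.7%
Waste = 560 - 379 = 181 dm^2
Waste% = 100 - 67.7 = 32.3%


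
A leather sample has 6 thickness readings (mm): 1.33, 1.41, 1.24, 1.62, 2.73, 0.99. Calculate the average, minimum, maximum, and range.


Sum = 9.32
Average = 9.32 / 6 = 1.55 mm
Minimum = 0.99 mm
Maximum = 2.73 mm
Range = 2.73 - 0.99 = 1.74 mm


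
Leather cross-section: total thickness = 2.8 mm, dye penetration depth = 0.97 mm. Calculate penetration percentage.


34.6%

Penetration% = 0.97 / 2.8 x 100
Penetration = 34.6%


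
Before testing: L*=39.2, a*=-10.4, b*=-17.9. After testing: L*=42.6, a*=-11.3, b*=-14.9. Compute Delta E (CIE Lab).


dL = 42.6 - 39.2 = 3.4
da = -11.3 - (-10.4) = -0.9
db = -14.9 - (-17.9) = 3.0
dE = sqrt((3.4)^2 + (-0.9)^2 + (3.0)^2) = 4.62


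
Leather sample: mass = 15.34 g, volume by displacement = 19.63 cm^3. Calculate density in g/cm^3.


Density = mass / volume
Density = 15.34 / 19.63 = 0.781 g/cm^3


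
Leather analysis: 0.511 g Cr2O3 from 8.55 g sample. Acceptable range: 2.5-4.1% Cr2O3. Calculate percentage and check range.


Cr2O3% = 0.511 / 8.55 x 100 = 5.98%
Acceptable range: 2.5 to 4.1%
Within range: No


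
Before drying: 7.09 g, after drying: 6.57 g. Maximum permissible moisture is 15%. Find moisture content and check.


Moisture content = 7.3%
Acceptable: Yes


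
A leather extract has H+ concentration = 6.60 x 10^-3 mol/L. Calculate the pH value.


pH = 2.18


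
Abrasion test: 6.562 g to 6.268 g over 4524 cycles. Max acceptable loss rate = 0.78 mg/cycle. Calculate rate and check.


Loss = 6.562 - 6.268 = 0.294 g
Rate = 0.294 g / 4524 cycles x 1000 = 0.065 mg/cycle
Max = 0.78 mg/cycle
Passes: Yes


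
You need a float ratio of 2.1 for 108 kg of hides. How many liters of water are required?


Water = hide weight x target ratio
Water = 108 x 2.1 = 226.8 L


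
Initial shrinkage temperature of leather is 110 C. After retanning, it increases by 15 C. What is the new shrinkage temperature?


125 C


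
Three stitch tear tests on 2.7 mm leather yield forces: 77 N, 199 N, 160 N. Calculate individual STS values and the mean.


STS1 = 77 / 2.7 = 28.5 N/mm
STS2 = 199 / 2.7 = 73.7 N/mm
STS3 = 160 / 2.7 = 59.3 N/mm
Mean = (28.5 + 73.7 + 59.3) / 3 = 53.8 N/mm


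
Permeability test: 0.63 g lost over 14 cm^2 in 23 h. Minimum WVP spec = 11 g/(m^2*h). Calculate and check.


WVP = 19.57 g/(m^2*h)
Meets specification: Yes


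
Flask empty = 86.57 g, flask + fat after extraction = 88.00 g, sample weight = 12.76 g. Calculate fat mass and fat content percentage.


Fat mass = 88.00 - 86.57 = 1.43 g
Fat% = 1.43 / 12.76 x 100 = 11.2%


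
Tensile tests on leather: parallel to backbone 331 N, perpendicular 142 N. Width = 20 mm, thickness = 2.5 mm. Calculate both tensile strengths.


Parallel = 6.62 N/mm^2
Perpendicular = 2.84 N/mm^2

Area = 20 x 2.5 = 50.0 mm^2
TS (parallel) = 331 / 50.0 = 6.62 N/mm^2
TS (perpendicular) = 142 / 50.0 = 2.84 N/mm^2


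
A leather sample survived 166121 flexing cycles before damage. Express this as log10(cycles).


5.22


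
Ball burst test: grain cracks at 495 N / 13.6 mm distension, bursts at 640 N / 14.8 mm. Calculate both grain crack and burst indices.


Crack index = 495 / 13.6 = 36.4 N/mm
Burst index = 640 / 14.8 = 43.2 N/mm


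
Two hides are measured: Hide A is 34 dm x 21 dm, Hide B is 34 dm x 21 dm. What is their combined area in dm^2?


Hide A area = 34 x 21 = 714 dm^2
Hide B area = 34 x 21 = 714 dm^2
Total = 714 + 714 = 1428 dm^2


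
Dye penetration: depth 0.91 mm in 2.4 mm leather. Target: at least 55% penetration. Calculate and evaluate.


Penetration = 0.91 / 2.4 x 100 = 37.9%
Target: 55%
Meets target: No


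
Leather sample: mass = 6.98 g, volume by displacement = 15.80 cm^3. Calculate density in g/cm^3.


Density = mass / volume
Density = 6.98 / 15.80 = 0.442 g/cm^3


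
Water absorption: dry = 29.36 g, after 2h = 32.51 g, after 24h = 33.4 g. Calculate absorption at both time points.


WA (2h) = (32.51 - 29.36) / 29.36 x 100 = 10.7%
WA (24h) = (33.4 - 29.36) / 29.36 x 100 = 13.8%


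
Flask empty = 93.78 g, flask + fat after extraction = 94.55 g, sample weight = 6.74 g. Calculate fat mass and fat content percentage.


Fat mass = 94.55 - 93.78 = 0.77 g
Fat% = 0.77 / 6.74 x 100 = 11.4%


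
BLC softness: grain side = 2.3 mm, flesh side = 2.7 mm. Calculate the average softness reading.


2.50 mm


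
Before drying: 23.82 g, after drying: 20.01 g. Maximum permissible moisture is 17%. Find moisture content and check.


MC = (23.82 - 20.01) / 23.82 x 100 = 16.0%
Maximum: 17%
Acceptable: Yes


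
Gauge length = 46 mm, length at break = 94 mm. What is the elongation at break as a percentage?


Extension = 94 - 46 = 48 mm
Elongation = 48 / 46 x 100 = 104.3%


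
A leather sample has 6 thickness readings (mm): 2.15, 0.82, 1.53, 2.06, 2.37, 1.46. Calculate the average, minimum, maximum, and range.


Average = 1.73 mm
Min = 0.82 mm
Max = 2.37 mm
Range = 1.55 mm

Sum = 10.39
Average = 10.39 / 6 = 1.73 mm
Minimum = 0.82 mm
Maximum = 2.37 mm
Range = 2.37 - 0.82 = 1.55 mm


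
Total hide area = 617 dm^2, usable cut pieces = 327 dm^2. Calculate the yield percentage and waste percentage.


Yield = 327 / 617 x 100 = 53.0%
Waste = 617 - 327 = 290 dm^2
Waste% = 100 - 53.0 = 47.0%


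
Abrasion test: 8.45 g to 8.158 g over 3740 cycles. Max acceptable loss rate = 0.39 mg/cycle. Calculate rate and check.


Rate = 0.078 mg/cycle
Passes: Yes

Loss = 8.45 - 8.158 = 0.292 g
Rate = 0.292 g / 3740 cycles x 1000 = 0.078 mg/cycle
Max = 0.39 mg/cycle
Passes: Yes


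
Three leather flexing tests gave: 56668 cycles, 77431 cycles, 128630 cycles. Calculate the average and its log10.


Average = (56668 + 77431 + 128630) / 3 = 87576 cycles
log10(87576) = 4.94


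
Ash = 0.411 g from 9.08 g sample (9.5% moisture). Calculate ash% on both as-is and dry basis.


As-is ash% = 0.411 / 9.08 x 100 = 4.53%
Dry mass = 9.08 x (100 - 9.5) / 100 = 8.2174 g
Dry-basis ash% = 0.411 / 8.2174 x 100 = 5.00%


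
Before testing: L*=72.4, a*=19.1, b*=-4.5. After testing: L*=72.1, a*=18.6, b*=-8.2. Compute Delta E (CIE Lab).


dL = 72.1 - 72.4 = -0.3
da = 18.6 - 19.1 = -0.5
db = -8.2 - (-4.5) = -3.7
dE = sqrt((-0.3)^2 + (-0.5)^2 + (-3.7)^2) = 3.75


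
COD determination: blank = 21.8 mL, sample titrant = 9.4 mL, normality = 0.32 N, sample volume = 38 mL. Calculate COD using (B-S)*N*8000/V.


835.4 mg/L

COD = (21.8 - 9.4) x 0.32 x 8000 / 38
COD = 12.4 x 0.32 x 8000 / 38
COD = 835.4 mg/L


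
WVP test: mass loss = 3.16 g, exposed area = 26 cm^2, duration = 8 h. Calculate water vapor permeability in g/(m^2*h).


151.92 g/(m^2*h)


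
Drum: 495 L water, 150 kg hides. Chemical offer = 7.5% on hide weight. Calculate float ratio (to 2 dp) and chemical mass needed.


Float ratio = 3.30
Chemical needed = 11.25 kg

Float ratio = 495 / 150 = 3.30
Chemical = 150 x 7.5 / 100 = 11.25 kg


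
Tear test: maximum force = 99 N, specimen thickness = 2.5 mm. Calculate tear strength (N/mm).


39.6 N/mm


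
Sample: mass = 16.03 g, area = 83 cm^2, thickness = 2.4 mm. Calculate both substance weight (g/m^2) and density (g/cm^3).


Substance weight = 1931.3 g/m^2
Density = 0.805 g/cm^3

SW = 16.03 / 83 x 10000 = 1931.3 g/m^2
Volume = 83 x 2.4 / 10 = 19.92 cm^3
Density = 16.03 / 19.92 = 0.805 g/cm^3


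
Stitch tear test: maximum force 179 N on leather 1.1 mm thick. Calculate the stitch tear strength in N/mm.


162.7 N/mm

Stitch tear strength = force / thickness
STS = 179 / 1.1 = 162.7 N/mm


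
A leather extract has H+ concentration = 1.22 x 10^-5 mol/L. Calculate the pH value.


pH = -log10[H+]
pH = -log10(1.22 x 10^-5) = 4.91


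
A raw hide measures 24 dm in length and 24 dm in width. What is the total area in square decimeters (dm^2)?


576 dm^2

Area = length x width
Area = 24 x 24 = 576 dm^2


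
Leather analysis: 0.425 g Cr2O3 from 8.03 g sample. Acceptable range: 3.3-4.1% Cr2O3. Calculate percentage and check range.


Cr2O3 = 5.29%
Within range: No


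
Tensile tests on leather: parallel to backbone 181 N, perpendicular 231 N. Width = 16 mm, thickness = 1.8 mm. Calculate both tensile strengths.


Area = 16 x 1.8 = 28.8 mm^2
TS (parallel) = 181 / 28.8 = 6.28 N/mm^2
TS (perpendicular) = 231 / 28.8 = 8.02 N/mm^2


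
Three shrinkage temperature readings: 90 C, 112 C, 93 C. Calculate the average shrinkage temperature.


Average = (90 + 112 + 93) / 3
Average = 295 / 3 = 98.3 C


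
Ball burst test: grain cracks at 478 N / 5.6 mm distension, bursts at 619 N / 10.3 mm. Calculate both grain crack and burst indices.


Crack index = 85.4 N/mm
Burst index = 60.1 N/mm

Crack index = 478 / 5.6 = 85.4 N/mm
Burst index = 619 / 10.3 = 60.1 N/mm


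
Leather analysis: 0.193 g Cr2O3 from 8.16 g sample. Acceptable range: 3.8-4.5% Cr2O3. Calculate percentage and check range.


Cr2O3% = 0.193 / 8.16 x 100 = 2.37%
Acceptable range: 3.8 to 4.5%
Within range: No


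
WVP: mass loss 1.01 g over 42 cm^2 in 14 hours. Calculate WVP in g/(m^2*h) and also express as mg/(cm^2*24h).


WVP = 1.01 / (42 x 14) x 10000 = 17.18 g/(m^2*h)
Mass loss in mg = 1.01 x 1000 = 1010 mg
Per cm^2 per 24h in mg: 1010 x 24 / (42 x 14) = 24240 / 588 = 41.22 mg/(cm^2*24h)


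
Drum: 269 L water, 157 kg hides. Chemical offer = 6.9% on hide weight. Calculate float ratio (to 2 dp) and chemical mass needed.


Float ratio = 1.71
Chemical needed = 10.833 kg


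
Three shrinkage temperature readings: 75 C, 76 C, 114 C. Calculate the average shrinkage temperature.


Average = (75 + 76 + 114) / 3
Average = 265 / 3 = 88.3 C


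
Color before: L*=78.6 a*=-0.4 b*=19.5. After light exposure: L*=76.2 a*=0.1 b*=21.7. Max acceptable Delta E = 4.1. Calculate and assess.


Delta E = 3.29
Passes: Yes

dL = -2.4, da = 0.5, db = 2.2
dE = sqrt((-2.4)^2 + (0.5)^2 + (2.2)^2) = 3.29
Max = 4.1
Passes: Yes


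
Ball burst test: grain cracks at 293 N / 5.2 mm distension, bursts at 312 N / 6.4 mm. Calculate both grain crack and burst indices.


Crack index = 293 / 5.2 = 56.3 N/mm
Burst index = 312 / 6.4 = 48.8 N/mm


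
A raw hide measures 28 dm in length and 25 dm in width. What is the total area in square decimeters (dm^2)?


Area = length x width
Area = 28 x 25 = 700 dm^2


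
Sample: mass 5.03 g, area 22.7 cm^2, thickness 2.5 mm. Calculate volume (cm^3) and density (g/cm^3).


Volume = 5.675 cm^3
Density = 0.886 g/cm^3

Thickness in cm = 2.5 / 10 = 0.25 cm
Volume = 22.7 x 0.25 = 5.675 cm^3
Density = 5.03 / 5.675 = 0.886 g/cm^3


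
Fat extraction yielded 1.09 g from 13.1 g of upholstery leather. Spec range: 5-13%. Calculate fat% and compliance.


Fat content = 8.3%
Compliant: Yes


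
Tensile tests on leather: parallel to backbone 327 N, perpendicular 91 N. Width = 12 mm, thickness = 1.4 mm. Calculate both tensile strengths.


Parallel = 19.46 N/mm^2
Perpendicular = 5.42 N/mm^2

Area = 12 x 1.4 = 16.8 mm^2
TS (parallel) = 327 / 16.8 = 19.46 N/mm^2
TS (perpendicular) = 91 / 16.8 = 5.42 N/mm^2


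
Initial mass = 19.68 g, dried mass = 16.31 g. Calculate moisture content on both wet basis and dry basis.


Moisture lost = 19.68 - 16.31 = 3.37 g
Wet basis MC = 3.37 / 19.68 x 100 = 17.1%
Dry basis MC = 3.37 / 16.31 x 100 = 20.7%


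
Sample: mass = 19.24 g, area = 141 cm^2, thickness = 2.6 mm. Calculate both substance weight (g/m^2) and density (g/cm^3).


Substance weight = 1364.5 g/m^2
Density = 0.525 g/cm^3

SW = 19.24 / 141 x 10000 = 1364.5 g/m^2
Volume = 141 x 2.6 / 10 = 36.66 cm^3
Density = 19.24 / 36.66 = 0.525 g/cm^3


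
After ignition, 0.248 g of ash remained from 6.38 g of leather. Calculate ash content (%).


Ash% = 0.248 / 6.38 x 100
Ash% = 3.89%


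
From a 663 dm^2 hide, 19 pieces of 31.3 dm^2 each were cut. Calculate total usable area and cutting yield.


Total usable = 19 x 31.3 = 594.7 dm^2
Yield = 594.7 / 663 x 100 = 89.7%


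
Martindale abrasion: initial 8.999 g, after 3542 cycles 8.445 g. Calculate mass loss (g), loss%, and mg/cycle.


Loss = 8.999 - 8.445 = 0.554 g
Loss% = 0.554 / 8.999 x 100 = 6.16%
Rate = 0.554 / 3542 x 1000 = 0.156 mg/cycle


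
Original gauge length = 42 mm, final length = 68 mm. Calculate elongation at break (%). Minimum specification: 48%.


Elongation = 61.9%
Meets spec: Yes

Extension = 68 - 42 = 26 mm
Elongation = 26 / 42 x 100 = 61.9%
Minimum required: 48%
Meets specification: Yes


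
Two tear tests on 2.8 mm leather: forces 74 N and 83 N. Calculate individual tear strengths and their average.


Tear 1 = 26.4 N/mm
Tear 2 = 29.6 N/mm
Average = 28.0 N/mm


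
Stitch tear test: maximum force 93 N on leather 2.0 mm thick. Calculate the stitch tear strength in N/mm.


Stitch tear strength = force / thickness
STS = 93 / 2.0 = 46.5 N/mm


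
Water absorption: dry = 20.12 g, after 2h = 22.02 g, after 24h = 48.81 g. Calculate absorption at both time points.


WA (2h) = (22.02 - 20.12) / 20.12 x 100 = 9.4%
WA (24h) = (48.81 - 20.12) / 20.12 x 100 = 142.6%


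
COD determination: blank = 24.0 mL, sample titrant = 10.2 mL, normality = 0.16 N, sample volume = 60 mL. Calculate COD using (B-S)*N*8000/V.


294.4 mg/L

COD = (24.0 - 10.2) x 0.16 x 8000 / 60
COD = 13.8 x 0.16 x 8000 / 60
COD = 294.4 mg/L


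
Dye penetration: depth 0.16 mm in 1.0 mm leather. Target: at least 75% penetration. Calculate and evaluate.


Penetration = 16.0%
Meets target: No


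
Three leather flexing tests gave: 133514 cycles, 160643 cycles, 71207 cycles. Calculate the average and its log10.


Average = (133514 + 160643 + 71207) / 3 = 121788 cycles
log10(121788) = 5.09


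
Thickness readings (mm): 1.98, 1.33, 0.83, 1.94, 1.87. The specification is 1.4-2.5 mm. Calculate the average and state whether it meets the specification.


Sum = 7.95
Average = 7.95 / 5 = 1.59 mm
Specification range: 1.4 to 2.5 mm
Within spec: Yes


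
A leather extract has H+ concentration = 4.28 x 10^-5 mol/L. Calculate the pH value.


pH = -log10[H+]
pH = -log10(4.28 x 10^-5) = 4.37


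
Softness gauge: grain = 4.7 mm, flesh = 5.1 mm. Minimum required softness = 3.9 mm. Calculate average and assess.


Average = (4.7 + 5.1) / 2 = 4.90 mm
Minimum = 3.9 mm
Meets requirement: Yes


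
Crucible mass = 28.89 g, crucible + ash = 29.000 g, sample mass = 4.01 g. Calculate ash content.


Ash mass = 29.000 - 28.89 = 0.110 g
Ash% = 0.110 / 4.01 x 100 = 2.74%


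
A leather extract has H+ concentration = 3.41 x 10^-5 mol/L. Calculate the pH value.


pH = -log10[H+]
pH = -log10(3.41 x 10^-5) = 4.47


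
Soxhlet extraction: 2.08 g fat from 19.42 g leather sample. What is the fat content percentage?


Fat content = 2.08 / 19.42 x 100
Fat = 10.7%


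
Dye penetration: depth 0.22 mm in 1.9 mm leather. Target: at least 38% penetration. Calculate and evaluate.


Penetration = 0.22 / 1.9 x 100 = 11.6%
Target: 38%
Meets target: No


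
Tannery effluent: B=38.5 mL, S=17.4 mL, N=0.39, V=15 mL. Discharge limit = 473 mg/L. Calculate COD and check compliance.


COD = 4388.8 mg/L
Compliant: No

COD = (38.5 - 17.4) x 0.39 x 8000 / 15 = 4388.8 mg/L
Limit: 473 mg/L
Compliant: No


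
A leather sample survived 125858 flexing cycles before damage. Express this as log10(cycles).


log10(125858) = 5.10


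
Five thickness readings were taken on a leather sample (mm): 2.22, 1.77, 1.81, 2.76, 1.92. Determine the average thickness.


Sum = 2.22 + 1.77 + 1.81 + 2.76 + 1.92 = 10.48
Average = 10.48 / 5 = 2.10 mm


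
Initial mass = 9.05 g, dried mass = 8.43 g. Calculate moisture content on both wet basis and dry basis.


Wet basis = 6.9%
Dry basis = 7.4%


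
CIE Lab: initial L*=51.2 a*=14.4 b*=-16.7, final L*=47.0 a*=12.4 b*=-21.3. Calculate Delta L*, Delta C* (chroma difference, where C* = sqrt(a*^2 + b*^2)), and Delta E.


Delta L* = -4.2
Delta C* = 2.60
Delta E = 6.54


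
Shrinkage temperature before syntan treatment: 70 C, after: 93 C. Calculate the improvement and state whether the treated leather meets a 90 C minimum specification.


Improvement = 23 C
Meets 90 C spec: Yes


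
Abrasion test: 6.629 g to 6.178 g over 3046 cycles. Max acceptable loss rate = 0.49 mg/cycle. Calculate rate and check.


Rate = 0.148 mg/cycle
Passes: Yes


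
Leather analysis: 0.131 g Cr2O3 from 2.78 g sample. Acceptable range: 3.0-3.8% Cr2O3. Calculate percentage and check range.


Cr2O3% = 0.131 / 2.78 x 100 = 4.71%
Acceptable range: 3.0 to 3.8%
Within range: No


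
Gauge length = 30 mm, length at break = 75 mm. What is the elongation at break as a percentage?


150.0%

Extension = 75 - 30 = 45 mm
Elongation = 45 / 30 x 100 = 150.0%


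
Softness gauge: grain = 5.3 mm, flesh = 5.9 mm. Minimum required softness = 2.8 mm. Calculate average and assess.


Average = (5.3 + 5.9) / 2 = 5.60 mm
Minimum = 2.8 mm
Meets requirement: Yes


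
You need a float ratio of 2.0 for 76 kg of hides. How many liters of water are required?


152.0 L

Water = hide weight x target ratio
Water = 76 x 2.0 = 152.0 L


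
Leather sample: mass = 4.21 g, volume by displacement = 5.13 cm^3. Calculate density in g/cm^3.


0.821 g/cm^3


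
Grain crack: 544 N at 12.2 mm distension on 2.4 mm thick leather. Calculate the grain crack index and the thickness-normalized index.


Crack index = 44.6 N/mm
Normalized index = 18.6 N/mm per mm

Crack index = 544 / 12.2 = 44.6 N/mm
Normalized = 44.6 / 2.4 = 18.6 N/mm per mm


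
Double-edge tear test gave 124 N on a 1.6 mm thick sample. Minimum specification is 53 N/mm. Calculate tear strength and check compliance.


Tear strength = 77.5 N/mm
Compliant: Yes


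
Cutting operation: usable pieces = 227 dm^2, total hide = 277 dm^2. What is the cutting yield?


81.9%

Yield = usable / total x 100
Yield = 227 / 277 x 100 = 81.9%


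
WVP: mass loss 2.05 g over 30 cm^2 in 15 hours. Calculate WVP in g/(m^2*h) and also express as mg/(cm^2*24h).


WVP = 2.05 / (30 x 15) x 10000 = 45.56 g/(m^2*h)
Mass loss in mg = 2.05 x 1000 = 2050 mg
Per cm^2 per 24h in mg: 2050 x 24 / (30 x 15) = 49200 / 450 = 109.33 mg/(cm^2*24h)


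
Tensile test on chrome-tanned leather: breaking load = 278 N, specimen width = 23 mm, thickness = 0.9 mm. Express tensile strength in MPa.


Cross-section = 23 x 0.9 = 20.7 mm^2
TS = 278 / 20.7 = 13.43 MPa
(1 N/mm^2 = 1 MPa)


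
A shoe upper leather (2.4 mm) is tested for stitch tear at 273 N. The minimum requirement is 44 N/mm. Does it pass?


STS = 113.8 N/mm
Passes: Yes

STS = 273 / 2.4 = 113.8 N/mm
Minimum required: 44 N/mm
Passes: Yes


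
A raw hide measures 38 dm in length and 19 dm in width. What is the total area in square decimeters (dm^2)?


Area = length x width
Area = 38 x 19 = 722 dm^2


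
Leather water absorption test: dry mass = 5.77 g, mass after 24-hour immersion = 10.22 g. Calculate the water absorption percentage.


77.1%


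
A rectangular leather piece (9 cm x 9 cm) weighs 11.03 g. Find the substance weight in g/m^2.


Area = 9 x 9 = 81 cm^2
SW = 11.03 / 81 x 10000 = 1361.7 g/m^2


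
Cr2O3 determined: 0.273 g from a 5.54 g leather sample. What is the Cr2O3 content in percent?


4.93%


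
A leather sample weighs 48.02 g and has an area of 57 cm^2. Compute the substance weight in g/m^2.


Substance weight = mass / area x 10000
SW = 48.02 / 57 x 10000
SW = 8424.6 g/m^2


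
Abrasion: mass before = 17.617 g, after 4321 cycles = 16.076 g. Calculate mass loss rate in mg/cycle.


Mass loss = 17.617 - 16.076 = 1.541 g
Rate = 1.541 / 4321 x 1000 = 0.357 mg/cycle


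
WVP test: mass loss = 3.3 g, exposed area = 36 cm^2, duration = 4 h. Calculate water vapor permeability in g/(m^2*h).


WVP = mass_loss / (area x time) x 10000
WVP = 3.3 / (36 x 4) x 10000
WVP = 3.3 / 144 x 10000 = 229.17 g/(m^2*h)


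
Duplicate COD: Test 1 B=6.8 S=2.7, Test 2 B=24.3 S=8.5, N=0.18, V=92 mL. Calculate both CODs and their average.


COD1 = (6.8 - 2.7) x 0.18 x 8000 / 92 = 64.2 mg/L
COD2 = (24.3 - 8.5) x 0.18 x 8000 / 92 = 247.3 mg/L
Average = (64.2 + 247.3) / 2 = 155.8 mg/L


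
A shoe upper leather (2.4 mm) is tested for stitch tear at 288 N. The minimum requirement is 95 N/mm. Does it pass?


STS = 288 / 2.4 = 120.0 N/mm
Minimum required: 95 N/mm
Passes: Yes


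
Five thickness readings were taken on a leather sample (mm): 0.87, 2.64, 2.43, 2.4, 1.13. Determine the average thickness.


Sum = 0.87 + 2.64 + 2.43 + 2.4 + 1.13 = 9.47
Average = 9.47 / 5 = 1.89 mm


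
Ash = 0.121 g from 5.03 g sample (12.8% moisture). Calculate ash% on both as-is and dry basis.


As-is ash = 2.41%
Dry-basis ash = 2.76%


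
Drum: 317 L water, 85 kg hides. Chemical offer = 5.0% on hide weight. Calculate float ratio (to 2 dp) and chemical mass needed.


Float ratio = 317 / 85 = 3.73
Chemical = 85 x 5.0 / 100 = 4.25 kg


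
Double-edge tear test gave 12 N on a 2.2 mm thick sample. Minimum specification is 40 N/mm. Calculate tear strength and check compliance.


Tear strength = 12 / 2.2 = 5.5 N/mm
Required minimum = 40 N/mm
Compliant: No


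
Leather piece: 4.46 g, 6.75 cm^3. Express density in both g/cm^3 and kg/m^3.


Density = 4.46 / 6.75 = 0.661 g/cm^3
Convert: 0.661 x 1000 = 661 kg/m^3


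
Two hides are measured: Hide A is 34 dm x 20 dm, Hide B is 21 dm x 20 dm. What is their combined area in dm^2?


Hide A area = 34 x 20 = 680 dm^2
Hide B area = 21 x 20 = 420 dm^2
Total = 680 + 420 = 1100 dm^2


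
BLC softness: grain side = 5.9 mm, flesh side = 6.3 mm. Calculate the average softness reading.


6.10 mm

Average = (5.9 + 6.3) / 2
Average = 6.10 mm


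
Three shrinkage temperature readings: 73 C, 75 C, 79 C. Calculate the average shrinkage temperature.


Average = (73 + 75 + 79) / 3
Average = 227 / 3 = 75.7 C


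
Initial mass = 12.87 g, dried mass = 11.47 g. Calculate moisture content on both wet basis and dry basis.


Moisture lost = 12.87 - 11.47 = 1.40 g
Wet basis MC = 1.40 / 12.87 x 100 = 10.9%
Dry basis MC = 1.40 / 11.47 x 100 = 12.2%


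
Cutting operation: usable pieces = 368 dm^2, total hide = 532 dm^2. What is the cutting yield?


Yield = usable / total x 100
Yield = 368 / 532 x 100 = 69.2%


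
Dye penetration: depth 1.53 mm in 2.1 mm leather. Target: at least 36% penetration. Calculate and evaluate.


Penetration = 72.9%
Meets target: Yes

Penetration = 1.53 / 2.1 x 100 = 72.9%
Target: 36%
Meets target: Yes


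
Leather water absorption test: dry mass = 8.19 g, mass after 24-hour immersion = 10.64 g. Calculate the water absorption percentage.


Water absorbed = 10.64 - 8.19 = 2.45 g
WA% = 2.45 / 8.19 x 100 = 29.9%


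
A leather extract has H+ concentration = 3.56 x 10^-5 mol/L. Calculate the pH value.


pH = 4.45

pH = -log10[H+]
pH = -log10(3.56 x 10^-5) = 4.45


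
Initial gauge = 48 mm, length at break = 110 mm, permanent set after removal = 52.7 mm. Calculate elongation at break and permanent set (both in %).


Elongation at break = (110 - 48) / 48 x 100 = 129.2%
Permanent set = (52.7 - 48) / 48 x 100 = 9.8%


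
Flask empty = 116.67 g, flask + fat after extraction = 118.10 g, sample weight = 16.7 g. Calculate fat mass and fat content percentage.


Fat mass = 1.43 g
Fat content = 8.6%


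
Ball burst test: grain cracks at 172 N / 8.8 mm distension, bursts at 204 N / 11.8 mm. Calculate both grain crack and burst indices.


Crack index = 172 / 8.8 = 19.5 N/mm
Burst index = 204 / 11.8 = 17.3 N/mm


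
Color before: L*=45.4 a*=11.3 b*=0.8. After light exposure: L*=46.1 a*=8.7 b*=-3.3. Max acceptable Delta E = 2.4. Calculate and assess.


Delta E = 4.91
Passes: No

dL = 0.7, da = -2.6, db = -4.1
dE = sqrt((0.7)^2 + (-2.6)^2 + (-4.1)^2) = 4.91
Max = 2.4
Passes: No


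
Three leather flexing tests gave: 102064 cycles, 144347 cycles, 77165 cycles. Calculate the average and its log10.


Average = 107859 cycles
log10 = 5.03

Average = (102064 + 144347 + 77165) / 3 = 107859 cycles
log10(107859) = 5.03


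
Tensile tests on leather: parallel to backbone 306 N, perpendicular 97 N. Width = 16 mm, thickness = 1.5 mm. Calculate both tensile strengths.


Area = 16 x 1.5 = 24.0 mm^2
TS (parallel) = 306 / 24.0 = 12.75 N/mm^2
TS (perpendicular) = 97 / 24.0 = 4.04 N/mm^2


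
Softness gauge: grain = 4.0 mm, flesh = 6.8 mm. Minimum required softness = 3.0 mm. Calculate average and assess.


Average = (4.0 + 6.8) / 2 = 5.40 mm
Minimum = 3.0 mm
Meets requirement: Yes


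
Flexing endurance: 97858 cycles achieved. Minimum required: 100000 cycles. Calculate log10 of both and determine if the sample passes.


log10(97858) = 4.99
log10(100000) = 5.00
Passes: No


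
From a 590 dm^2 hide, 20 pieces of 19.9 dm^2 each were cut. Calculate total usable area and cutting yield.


Total usable = 20 x 19.9 = 398.0 dm^2
Yield = 398.0 / 590 x 100 = 67.5%


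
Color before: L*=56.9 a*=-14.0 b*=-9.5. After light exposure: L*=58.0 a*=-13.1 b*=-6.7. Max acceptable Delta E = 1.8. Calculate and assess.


dL = 1.1, da = 0.9, db = 2.8
dE = sqrt((1.1)^2 + (0.9)^2 + (2.8)^2) = 3.14
Max = 1.8
Passes: No


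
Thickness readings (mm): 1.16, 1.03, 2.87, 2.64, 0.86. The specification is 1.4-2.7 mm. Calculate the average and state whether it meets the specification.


Sum = 8.56
Average = 8.56 / 5 = 1.71 mm
Specification range: 1.4 to 2.7 mm
Within spec: Yes
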